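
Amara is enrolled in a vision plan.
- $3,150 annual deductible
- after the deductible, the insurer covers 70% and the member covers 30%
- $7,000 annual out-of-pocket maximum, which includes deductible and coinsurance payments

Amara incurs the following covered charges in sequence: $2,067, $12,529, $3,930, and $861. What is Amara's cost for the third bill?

$416.20

Claim 1 — $2,067: fully absorbed by the deductible. Member owes $2,067 (running OOP $2,067).
Claim 2 — $12,529: deductible takes $1,083, $11,446 remains; member's 30% is $3,433.80. Cost to member: $4,516.80. OOP to date $6,583.80.
Claim 3 — $3,930: deductible already satisfied, so member's share is 30% × $3,930 = $1,179. OOP would hit $7,762.80 > $7,000, so the cap limits the member to $7,000 − $6,583.80 = $416.20.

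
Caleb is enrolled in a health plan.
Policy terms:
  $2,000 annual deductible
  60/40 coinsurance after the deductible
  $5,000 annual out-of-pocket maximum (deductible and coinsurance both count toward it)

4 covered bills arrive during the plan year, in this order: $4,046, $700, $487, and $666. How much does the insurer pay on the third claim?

$292.20

Bill 1, $4,046: $2,000 to deductible, leaving $2,046; patient's 40% is $818.40. Patient owes $2,818.40 (running OOP $2,818.40). Insurer: $4,046 − $2,818.40 = $1,227.60.
Bill 2, $700: 40% coinsurance on $700 = $280. Patient pays $280; OOP now $3,098.40. Insurer: $700 − $280 = $420.
Bill 3, $487: 40% coinsurance on $487 = $194.80. Patient pays $194.80; OOP now $3,293.20. Plan pays $487 − $194.80 = $292.20.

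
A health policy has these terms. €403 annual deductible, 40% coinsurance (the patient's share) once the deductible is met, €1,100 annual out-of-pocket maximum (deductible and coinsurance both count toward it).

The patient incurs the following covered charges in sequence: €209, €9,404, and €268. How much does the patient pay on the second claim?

€891

Claim 1 (€209): entire amount goes to the deductible. Patient pays €209; OOP now €209.
Claim 2 (€9,404): €194 finishes the deductible; €9,210 goes to coinsurance; patient's 40% is €3,684. Claim cost before the cap: €194 + €3,684 = €3,878. That would push OOP to €4,087, over the €1,100 cap, so patient pays €1,100 − €209 = €891.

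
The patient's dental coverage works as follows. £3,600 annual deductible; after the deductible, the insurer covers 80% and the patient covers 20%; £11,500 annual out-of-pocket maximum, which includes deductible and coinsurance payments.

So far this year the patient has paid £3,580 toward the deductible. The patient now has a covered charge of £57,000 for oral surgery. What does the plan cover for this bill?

Deductible still to meet: £3,600 − £3,580 = £20.
After the £20 deductible portion, £57,000 − £20 = £56,980 is subject to coinsurance.
20% of £56,980 = £11,396 falls to the patient.
That puts the patient's cost at £20 + £11,396 = £11,416 before any cap.
Adding £11,416 to the £3,580 already spent would give £14,996, which exceeds the £11,500 cap; the patient pays just £11,500 − £3,580 = £7,920.
The insurer covers the remainder: £57,000 − £7,920 = £49,080.

£49,080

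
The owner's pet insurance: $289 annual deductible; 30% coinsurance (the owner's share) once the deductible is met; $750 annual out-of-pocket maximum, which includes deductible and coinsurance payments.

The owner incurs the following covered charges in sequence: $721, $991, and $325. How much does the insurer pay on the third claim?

Claim 1 — $721: $289 to deductible, leaving $432; coinsurance $432 × 30% = $129.60. Cost to owner: $418.60. OOP to date $418.60. Insurer: $721 − $418.60 = $302.40.
Claim 2 — $991: deductible met; 30% of $991 = $297.30. Owner owes $297.30 (running OOP $715.90). Plan pays $991 − $297.30 = $693.70.
Claim 3 — $325: 30% coinsurance on $325 = $97.50. Adding that to $715.90 gives $813.40, past the $750 cap; owner pays only $750 − $715.90 = $34.10. Plan pays $325 − $34.10 = $290.90.

$290.90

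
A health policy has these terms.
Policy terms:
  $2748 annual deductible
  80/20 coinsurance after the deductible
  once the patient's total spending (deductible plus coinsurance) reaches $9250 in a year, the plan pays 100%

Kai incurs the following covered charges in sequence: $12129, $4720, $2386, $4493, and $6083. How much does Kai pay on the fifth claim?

#1 ($12129): $2748 to deductible, leaving $9381; patient's 20% is $1876.20. Cost to patient: $4624.20. OOP to date $4624.20.
#2 ($4720): deductible met; 20% of $4720 = $944. Cost to patient: $944. OOP to date $5568.20.
#3 ($2386): 20% coinsurance on $2386 = $477.20. Patient owes $477.20 (running OOP $6045.40).
#4 ($4493): deductible already satisfied, so patient's share is 20% × $4493 = $898.60. Cost to patient: $898.60. OOP to date $6944.
#5 ($6083): deductible met; 20% of $6083 = $1216.60. Patient pays $1216.60; OOP now $8160.60.

$1216.60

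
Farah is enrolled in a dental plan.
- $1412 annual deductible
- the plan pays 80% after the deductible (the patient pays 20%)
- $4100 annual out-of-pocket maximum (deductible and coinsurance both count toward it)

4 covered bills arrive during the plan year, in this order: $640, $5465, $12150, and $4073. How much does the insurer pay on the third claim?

Bill 1, $640: entire amount goes to the deductible. Patient owes $640 (running OOP $640). Insurer: $640 − $640 = $0.
Bill 2, $5465: $772 finishes the deductible; $4693 goes to coinsurance; patient's 20% is $938.60. Patient pays $1710.60; OOP now $2350.60. Insurer: $5465 − $1710.60 = $3754.40.
Bill 3, $12150: deductible met; 20% of $12150 = $2430. Adding that to $2350.60 gives $4780.60, past the $4100 cap; patient pays only $4100 − $2350.60 = $1749.40. Plan pays $12150 − $1749.40 = $10400.60.

$10400.60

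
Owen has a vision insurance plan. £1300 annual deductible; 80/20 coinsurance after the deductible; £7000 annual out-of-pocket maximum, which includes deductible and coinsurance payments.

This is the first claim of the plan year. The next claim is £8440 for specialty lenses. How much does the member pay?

The full £1300 deductible is still open; £1300 of this bill applies to it.
The remaining £7140 (= £8440 − £1300) moves to coinsurance.
Member's 20% share of £7140 is £1428.
That puts the member's cost at £1300 + £1428 = £2728 before any cap.
Cumulative spending £0 + £2728 = £2728 stays under the £7000 maximum.

£2728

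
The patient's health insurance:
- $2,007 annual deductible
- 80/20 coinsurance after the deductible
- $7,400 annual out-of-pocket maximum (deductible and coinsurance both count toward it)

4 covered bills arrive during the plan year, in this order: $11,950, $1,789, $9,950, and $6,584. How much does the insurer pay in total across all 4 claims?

$22,873

Bill 1, $11,950: $2,007 finishes the deductible; $9,943 goes to coinsurance; patient's 20% is $1,988.60. Patient pays $3,995.60; OOP now $3,995.60. Insurer: $11,950 − $3,995.60 = $7,954.40.
Bill 2, $1,789: deductible met; 20% of $1,789 = $357.80. Cost to patient: $357.80. OOP to date $4,353.40. Plan pays $1,789 − $357.80 = $1,431.20.
Bill 3, $9,950: deductible already satisfied, so patient's share is 20% × $9,950 = $1,990. Patient owes $1,990 (running OOP $6,343.40). Plan pays $9,950 − $1,990 = $7,960.
Bill 4, $6,584: 20% coinsurance on $6,584 = $1,316.80. That would push OOP to $7,660.20, over the $7,400 cap, so patient pays $7,400 − $6,343.40 = $1,056.60. Plan pays $6,584 − $1,056.60 = $5,527.40.
Insurer total: $7,954.40 + $1,431.20 + $7,960 + $5,527.40 = $22,873.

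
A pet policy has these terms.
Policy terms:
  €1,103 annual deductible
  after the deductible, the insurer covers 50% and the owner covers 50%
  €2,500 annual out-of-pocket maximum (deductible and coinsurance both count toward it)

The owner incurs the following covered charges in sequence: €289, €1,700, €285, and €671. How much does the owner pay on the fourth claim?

#1 (€289): all of it applies to the deductible. Owner pays €289; OOP now €289.
#2 (€1,700): €814 finishes the deductible; €886 goes to coinsurance; coinsurance €886 × 50% = €443. Owner pays €1,257; OOP now €1,546.
#3 (€285): deductible met; 50% of €285 = €142.50. Owner owes €142.50 (running OOP €1,688.50).
#4 (€671): deductible already satisfied, so owner's share is 50% × €671 = €335.50. Owner pays €335.50; OOP now €2,024.

€335.50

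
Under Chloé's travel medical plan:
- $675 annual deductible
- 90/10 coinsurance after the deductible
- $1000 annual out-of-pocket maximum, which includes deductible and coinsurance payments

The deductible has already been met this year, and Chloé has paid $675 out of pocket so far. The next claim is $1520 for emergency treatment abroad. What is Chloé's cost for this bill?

$152

With the deductible met, the entire $1520 is subject to coinsurance.
10% of $1520 = $152 falls to the traveler.
Cumulative spending $675 + $152 = $827 stays under the $1000 maximum.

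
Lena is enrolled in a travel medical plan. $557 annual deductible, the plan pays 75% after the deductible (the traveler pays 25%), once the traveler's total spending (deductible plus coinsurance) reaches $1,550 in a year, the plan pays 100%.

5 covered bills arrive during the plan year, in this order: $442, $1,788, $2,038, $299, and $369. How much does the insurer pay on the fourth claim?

$233.75

Claim 1 ($442): entire amount goes to the deductible. Traveler pays $442; OOP now $442. Plan pays $442 − $442 = $0.
Claim 2 ($1,788): deductible takes $115, $1,673 remains; 25% of $1,673 = $418.25. Cost to traveler: $533.25. OOP to date $975.25. Insurer: $1,788 − $533.25 = $1,254.75.
Claim 3 ($2,038): deductible met; 25% of $2,038 = $509.50. Cost to traveler: $509.50. OOP to date $1,484.75. Insurer: $2,038 − $509.50 = $1,528.50.
Claim 4 ($299): deductible met; 25% of $299 = $74.75. OOP would hit $1,559.50 > $1,550, so the cap limits the traveler to $1,550 − $1,484.75 = $65.25. Plan pays $299 − $65.25 = $233.75.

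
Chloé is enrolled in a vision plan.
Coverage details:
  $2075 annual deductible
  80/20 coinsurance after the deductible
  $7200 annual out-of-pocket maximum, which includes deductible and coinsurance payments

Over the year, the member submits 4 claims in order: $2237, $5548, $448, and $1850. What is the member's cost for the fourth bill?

$370

Claim 1 — $2237: $2075 to deductible, leaving $162; member's 20% is $32.40. Cost to member: $2107.40. OOP to date $2107.40.
Claim 2 — $5548: 20% coinsurance on $5548 = $1109.60. Cost to member: $1109.60. OOP to date $3217.
Claim 3 — $448: 20% coinsurance on $448 = $89.60. Cost to member: $89.60. OOP to date $3306.60.
Claim 4 — $1850: deductible already satisfied, so member's share is 20% × $1850 = $370. Member pays $370; OOP now $3676.60.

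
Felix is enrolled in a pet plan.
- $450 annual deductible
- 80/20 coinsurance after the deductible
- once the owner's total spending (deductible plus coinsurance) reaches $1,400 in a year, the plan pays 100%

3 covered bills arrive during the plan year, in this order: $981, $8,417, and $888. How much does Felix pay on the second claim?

$843.80

Claim 1 — $981: $450 finishes the deductible; $531 goes to coinsurance; owner's 20% is $106.20. Owner owes $556.20 (running OOP $556.20).
Claim 2 — $8,417: deductible met; 20% of $8,417 = $1,683.40. That would push OOP to $2,239.60, over the $1,400 cap, so owner pays $1,400 − $556.20 = $843.80.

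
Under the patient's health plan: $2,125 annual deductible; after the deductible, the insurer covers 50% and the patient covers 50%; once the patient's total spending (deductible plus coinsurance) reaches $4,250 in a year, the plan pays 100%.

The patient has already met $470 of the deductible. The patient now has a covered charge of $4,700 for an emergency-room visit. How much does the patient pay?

$470 of the $2,125 deductible is already met, leaving $1,655.
After the $1,655 deductible portion, $4,700 − $1,655 = $3,045 is subject to coinsurance.
50% of $3,045 = $1,522.50 falls to the patient.
So the patient owes $1,655 + $1,522.50 = $3,177.50 before any cap.
Year-to-date out-of-pocket becomes $470 + $3,177.50 = $3,647.50, still under the $4,250 maximum, so no cap applies.

$3,177.50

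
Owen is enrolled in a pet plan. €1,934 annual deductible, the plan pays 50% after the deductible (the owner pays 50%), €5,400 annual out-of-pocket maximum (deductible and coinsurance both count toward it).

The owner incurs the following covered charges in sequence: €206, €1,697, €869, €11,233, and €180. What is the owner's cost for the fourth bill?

#1 (€206): fully absorbed by the deductible. Owner owes €206 (running OOP €206).
#2 (€1,697): fully absorbed by the deductible. Owner owes €1,697 (running OOP €1,903).
#3 (€869): €31 to deductible, leaving €838; coinsurance €838 × 50% = €419. Owner pays €450; OOP now €2,353.
#4 (€11,233): 50% coinsurance on €11,233 = €5,616.50. Adding that to €2,353 gives €7,969.50, past the €5,400 cap; owner pays only €5,400 − €2,353 = €3,047.

€3,047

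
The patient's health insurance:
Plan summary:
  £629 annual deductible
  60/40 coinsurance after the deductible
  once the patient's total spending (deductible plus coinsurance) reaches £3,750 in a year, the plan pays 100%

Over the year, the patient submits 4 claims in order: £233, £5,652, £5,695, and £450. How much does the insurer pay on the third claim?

£4,676.40

Bill 1, £233: all of it applies to the deductible. Cost to patient: £233. OOP to date £233. Insurer: £233 − £233 = £0.
Bill 2, £5,652: deductible takes £396, £5,256 remains; 40% of £5,256 = £2,102.40. Patient owes £2,498.40 (running OOP £2,731.40). Insurer: £5,652 − £2,498.40 = £3,153.60.
Bill 3, £5,695: deductible met; 40% of £5,695 = £2,278. Adding that to £2,731.40 gives £5,009.40, past the £3,750 cap; patient pays only £3,750 − £2,731.40 = £1,018.60. Plan pays £5,695 − £1,018.60 = £4,676.40.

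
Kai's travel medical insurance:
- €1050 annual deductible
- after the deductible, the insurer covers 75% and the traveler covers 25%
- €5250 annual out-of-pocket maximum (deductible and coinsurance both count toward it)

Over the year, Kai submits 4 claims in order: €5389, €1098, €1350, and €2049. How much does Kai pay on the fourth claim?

€512.25

#1 (€5389): €1050 to deductible, leaving €4339; 25% of €4339 = €1084.75. Traveler owes €2134.75 (running OOP €2134.75).
#2 (€1098): deductible already satisfied, so traveler's share is 25% × €1098 = €274.50. Traveler owes €274.50 (running OOP €2409.25).
#3 (€1350): deductible already satisfied, so traveler's share is 25% × €1350 = €337.50. Traveler pays €337.50; OOP now €2746.75.
#4 (€2049): deductible already satisfied, so traveler's share is 25% × €2049 = €512.25. Traveler owes €512.25 (running OOP €3259).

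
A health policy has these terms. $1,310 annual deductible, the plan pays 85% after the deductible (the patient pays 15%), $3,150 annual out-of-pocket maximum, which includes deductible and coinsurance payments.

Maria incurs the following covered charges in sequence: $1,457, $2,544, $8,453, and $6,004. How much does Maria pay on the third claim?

$1,267.95

Claim 1 ($1,457): $1,310 to deductible, leaving $147; 15% of $147 = $22.05. Patient pays $1,332.05; OOP now $1,332.05.
Claim 2 ($2,544): 15% coinsurance on $2,544 = $381.60. Patient pays $381.60; OOP now $1,713.65.
Claim 3 ($8,453): 15% coinsurance on $8,453 = $1,267.95. Patient pays $1,267.95; OOP now $2,981.60.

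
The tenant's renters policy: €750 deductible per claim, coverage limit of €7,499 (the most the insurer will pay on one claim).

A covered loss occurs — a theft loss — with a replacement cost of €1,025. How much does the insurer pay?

Subtract the deductible: €1,025 − €750 = €275.
€275 is within the €7,499 limit, so the insurer pays €275.

€275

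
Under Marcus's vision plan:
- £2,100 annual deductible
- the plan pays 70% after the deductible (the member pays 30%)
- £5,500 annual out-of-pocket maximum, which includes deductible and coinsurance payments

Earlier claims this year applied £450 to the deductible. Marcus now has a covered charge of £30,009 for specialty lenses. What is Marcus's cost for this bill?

£5,050

£450 of the £2,100 deductible is already met, leaving £1,650.
After the £1,650 deductible portion, £30,009 − £1,650 = £28,359 is subject to coinsurance.
30% of £28,359 = £8,507.70 falls to the member.
Member responsibility before any cap: £1,650 + £8,507.70 = £10,157.70.
That would bring total out-of-pocket to £10,607.70, past the £5,500 cap. The member is capped at £5,500 − £450 = £5,050 on this claim.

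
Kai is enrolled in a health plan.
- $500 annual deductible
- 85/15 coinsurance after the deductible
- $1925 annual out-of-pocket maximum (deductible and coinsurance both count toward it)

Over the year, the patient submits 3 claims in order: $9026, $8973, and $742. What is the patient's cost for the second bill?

Bill 1, $9026: $500 to deductible, leaving $8526; coinsurance $8526 × 15% = $1278.90. Patient pays $1778.90; OOP now $1778.90.
Bill 2, $8973: deductible already satisfied, so patient's share is 15% × $8973 = $1345.95. OOP would hit $3124.85 > $1925, so the cap limits the patient to $1925 − $1778.90 = $146.10.

$146.10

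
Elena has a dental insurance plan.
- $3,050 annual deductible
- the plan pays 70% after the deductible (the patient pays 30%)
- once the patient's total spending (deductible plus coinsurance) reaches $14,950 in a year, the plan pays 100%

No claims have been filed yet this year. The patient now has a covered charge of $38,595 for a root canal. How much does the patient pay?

$13,713.50

The full $3,050 deductible is still open; $3,050 of this bill applies to it.
That leaves $38,595 − $3,050 = $35,545 for coinsurance.
30% of $35,545 = $10,663.50 falls to the patient.
Patient responsibility before any cap: $3,050 + $10,663.50 = $13,713.50.
Cumulative spending $0 + $13,713.50 = $13,713.50 stays under the $14,950 maximum.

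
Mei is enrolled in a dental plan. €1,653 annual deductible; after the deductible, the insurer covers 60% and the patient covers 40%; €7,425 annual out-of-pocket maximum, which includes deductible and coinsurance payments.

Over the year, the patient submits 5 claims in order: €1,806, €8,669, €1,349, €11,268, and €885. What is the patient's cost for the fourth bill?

€1,703.60

Claim 1 (€1,806): €1,653 to deductible, leaving €153; coinsurance €153 × 40% = €61.20. Patient owes €1,714.20 (running OOP €1,714.20).
Claim 2 (€8,669): deductible met; 40% of €8,669 = €3,467.60. Cost to patient: €3,467.60. OOP to date €5,181.80.
Claim 3 (€1,349): deductible already satisfied, so patient's share is 40% × €1,349 = €539.60. Cost to patient: €539.60. OOP to date €5,721.40.
Claim 4 (€11,268): deductible met; 40% of €11,268 = €4,507.20. OOP would hit €10,228.60 > €7,425, so the cap limits the patient to €7,425 − €5,721.40 = €1,703.60.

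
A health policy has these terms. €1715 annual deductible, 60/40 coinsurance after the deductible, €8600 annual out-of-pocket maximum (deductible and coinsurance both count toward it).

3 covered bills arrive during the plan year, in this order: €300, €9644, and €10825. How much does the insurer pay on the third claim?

Bill 1, €300: entire amount goes to the deductible. Patient pays €300; OOP now €300. Insurer: €300 − €300 = €0.
Bill 2, €9644: €1415 finishes the deductible; €8229 goes to coinsurance; 40% of €8229 = €3291.60. Patient owes €4706.60 (running OOP €5006.60). Plan pays €9644 − €4706.60 = €4937.40.
Bill 3, €10825: deductible already satisfied, so patient's share is 40% × €10825 = €4330. That would push OOP to €9336.60, over the €8600 cap, so patient pays €8600 − €5006.60 = €3593.40. Plan pays €10825 − €3593.40 = €7231.60.

€7231.60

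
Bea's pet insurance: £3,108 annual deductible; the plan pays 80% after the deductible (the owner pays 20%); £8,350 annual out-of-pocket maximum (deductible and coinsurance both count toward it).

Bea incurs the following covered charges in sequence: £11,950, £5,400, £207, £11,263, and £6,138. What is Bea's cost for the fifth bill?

£99.60

Bill 1, £11,950: £3,108 finishes the deductible; £8,842 goes to coinsurance; 20% of £8,842 = £1,768.40. Cost to owner: £4,876.40. OOP to date £4,876.40.
Bill 2, £5,400: deductible met; 20% of £5,400 = £1,080. Owner owes £1,080 (running OOP £5,956.40).
Bill 3, £207: deductible met; 20% of £207 = £41.40. Cost to owner: £41.40. OOP to date £5,997.80.
Bill 4, £11,263: 20% coinsurance on £11,263 = £2,252.60. Cost to owner: £2,252.60. OOP to date £8,250.40.
Bill 5, £6,138: deductible already satisfied, so owner's share is 20% × £6,138 = £1,227.60. That would push OOP to £9,478, over the £8,350 cap, so owner pays £8,350 − £8,250.40 = £99.60.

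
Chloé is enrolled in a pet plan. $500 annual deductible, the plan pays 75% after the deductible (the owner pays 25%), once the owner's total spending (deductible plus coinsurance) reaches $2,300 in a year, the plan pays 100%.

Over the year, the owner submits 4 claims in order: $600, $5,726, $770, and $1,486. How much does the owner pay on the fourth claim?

Claim 1 — $600: $500 to deductible, leaving $100; coinsurance $100 × 25% = $25. Owner owes $525 (running OOP $525).
Claim 2 — $5,726: 25% coinsurance on $5,726 = $1,431.50. Cost to owner: $1,431.50. OOP to date $1,956.50.
Claim 3 — $770: deductible met; 25% of $770 = $192.50. Owner pays $192.50; OOP now $2,149.
Claim 4 — $1,486: deductible already satisfied, so owner's share is 25% × $1,486 = $371.50. Adding that to $2,149 gives $2,520.50, past the $2,300 cap; owner pays only $2,300 − $2,149 = $151.

$151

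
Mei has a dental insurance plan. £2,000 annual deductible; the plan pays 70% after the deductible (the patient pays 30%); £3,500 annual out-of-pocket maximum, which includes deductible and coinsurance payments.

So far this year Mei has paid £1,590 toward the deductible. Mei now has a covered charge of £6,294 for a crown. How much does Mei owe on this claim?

Deductible still to meet: £2,000 − £1,590 = £410.
That leaves £6,294 − £410 = £5,884 for coinsurance.
Coinsurance: £5,884 × 30% = £1,765.20.
That puts the patient's cost at £410 + £1,765.20 = £2,175.20 before any cap.
That would bring total out-of-pocket to £3,765.20, past the £3,500 cap. The patient is capped at £3,500 − £1,590 = £1,910 on this claim.

£1,910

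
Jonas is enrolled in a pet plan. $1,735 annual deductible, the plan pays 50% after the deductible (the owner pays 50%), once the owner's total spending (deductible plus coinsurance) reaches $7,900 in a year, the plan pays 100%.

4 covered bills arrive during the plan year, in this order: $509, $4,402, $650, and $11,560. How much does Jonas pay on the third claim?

$325

#1 ($509): fully absorbed by the deductible. Owner owes $509 (running OOP $509).
#2 ($4,402): $1,226 to deductible, leaving $3,176; 50% of $3,176 = $1,588. Cost to owner: $2,814. OOP to date $3,323.
#3 ($650): deductible met; 50% of $650 = $325. Owner owes $325 (running OOP $3,648).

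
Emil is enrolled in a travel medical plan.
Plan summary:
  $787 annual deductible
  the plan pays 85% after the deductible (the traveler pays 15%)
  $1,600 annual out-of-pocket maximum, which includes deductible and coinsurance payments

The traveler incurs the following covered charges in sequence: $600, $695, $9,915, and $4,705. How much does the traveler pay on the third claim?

#1 ($600): all of it applies to the deductible. Cost to traveler: $600. OOP to date $600.
#2 ($695): $187 to deductible, leaving $508; coinsurance $508 × 15% = $76.20. Traveler owes $263.20 (running OOP $863.20).
#3 ($9,915): deductible already satisfied, so traveler's share is 15% × $9,915 = $1,487.25. Adding that to $863.20 gives $2,350.45, past the $1,600 cap; traveler pays only $1,600 − $863.20 = $736.80.

$736.80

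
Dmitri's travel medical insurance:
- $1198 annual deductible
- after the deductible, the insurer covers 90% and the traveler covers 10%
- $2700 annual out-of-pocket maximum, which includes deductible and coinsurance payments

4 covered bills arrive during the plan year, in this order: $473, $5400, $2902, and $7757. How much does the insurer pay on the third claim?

Bill 1, $473: fully absorbed by the deductible. Traveler pays $473; OOP now $473. Plan pays $473 − $473 = $0.
Bill 2, $5400: deductible takes $725, $4675 remains; 10% of $4675 = $467.50. Traveler owes $1192.50 (running OOP $1665.50). Insurer: $5400 − $1192.50 = $4207.50.
Bill 3, $2902: deductible already satisfied, so traveler's share is 10% × $2902 = $290.20. Cost to traveler: $290.20. OOP to date $1955.70. Insurer: $2902 − $290.20 = $2611.80.

$2611.80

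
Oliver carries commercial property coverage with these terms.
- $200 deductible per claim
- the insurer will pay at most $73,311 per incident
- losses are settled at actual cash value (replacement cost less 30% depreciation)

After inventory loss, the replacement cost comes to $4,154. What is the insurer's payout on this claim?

Actual cash value after 30% depreciation: $4,154 × 70% = $2,907.80.
After the deductible, $2,907.80 − $200 = $2,707.80 remains.
That's under the $73,311 cap, so the insurer reimburses the full $2,707.80.

$2,707.80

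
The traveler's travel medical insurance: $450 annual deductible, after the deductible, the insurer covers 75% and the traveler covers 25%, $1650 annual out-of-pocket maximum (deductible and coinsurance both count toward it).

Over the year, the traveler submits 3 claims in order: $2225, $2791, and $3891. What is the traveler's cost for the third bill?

$58.50

Bill 1, $2225: $450 to deductible, leaving $1775; traveler's 25% is $443.75. Traveler pays $893.75; OOP now $893.75.
Bill 2, $2791: deductible met; 25% of $2791 = $697.75. Traveler pays $697.75; OOP now $1591.50.
Bill 3, $3891: deductible met; 25% of $3891 = $972.75. That would push OOP to $2564.25, over the $1650 cap, so traveler pays $1650 − $1591.50 = $58.50.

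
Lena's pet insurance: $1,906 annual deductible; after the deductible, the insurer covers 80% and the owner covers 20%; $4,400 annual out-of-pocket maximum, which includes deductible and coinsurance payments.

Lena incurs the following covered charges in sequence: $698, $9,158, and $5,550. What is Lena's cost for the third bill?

$904

Bill 1, $698: fully absorbed by the deductible. Owner pays $698; OOP now $698.
Bill 2, $9,158: $1,208 to deductible, leaving $7,950; 20% of $7,950 = $1,590. Owner owes $2,798 (running OOP $3,496).
Bill 3, $5,550: deductible already satisfied, so owner's share is 20% × $5,550 = $1,110. That would push OOP to $4,606, over the $4,400 cap, so owner pays $4,400 − $3,496 = $904.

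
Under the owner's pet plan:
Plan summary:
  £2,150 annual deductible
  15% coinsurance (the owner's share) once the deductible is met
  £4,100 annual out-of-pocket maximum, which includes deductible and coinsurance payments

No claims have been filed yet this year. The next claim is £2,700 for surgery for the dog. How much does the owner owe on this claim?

£2,232.50

The full £2,150 deductible is still open; £2,150 of this bill applies to it.
The remaining £550 (= £2,700 − £2,150) moves to coinsurance.
15% of £550 = £82.50 falls to the owner.
That puts the owner's cost at £2,150 + £82.50 = £2,232.50 before any cap.
Cumulative spending £0 + £2,232.50 = £2,232.50 stays under the £4,100 maximum.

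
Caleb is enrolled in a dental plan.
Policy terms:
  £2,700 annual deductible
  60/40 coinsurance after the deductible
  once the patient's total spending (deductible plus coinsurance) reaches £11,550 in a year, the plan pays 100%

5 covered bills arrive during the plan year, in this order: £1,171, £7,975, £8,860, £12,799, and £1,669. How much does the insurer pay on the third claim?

Claim 1 — £1,171: fully absorbed by the deductible. Patient owes £1,171 (running OOP £1,171). Plan pays £1,171 − £1,171 = £0.
Claim 2 — £7,975: £1,529 to deductible, leaving £6,446; coinsurance £6,446 × 40% = £2,578.40. Patient pays £4,107.40; OOP now £5,278.40. Plan pays £7,975 − £4,107.40 = £3,867.60.
Claim 3 — £8,860: 40% coinsurance on £8,860 = £3,544. Patient owes £3,544 (running OOP £8,822.40). Plan pays £8,860 − £3,544 = £5,316.

£5,316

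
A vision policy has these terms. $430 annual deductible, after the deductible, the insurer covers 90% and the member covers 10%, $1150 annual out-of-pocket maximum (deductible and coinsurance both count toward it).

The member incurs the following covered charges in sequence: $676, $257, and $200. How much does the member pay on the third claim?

#1 ($676): $430 finishes the deductible; $246 goes to coinsurance; coinsurance $246 × 10% = $24.60. Member pays $454.60; OOP now $454.60.
#2 ($257): 10% coinsurance on $257 = $25.70. Cost to member: $25.70. OOP to date $480.30.
#3 ($200): 10% coinsurance on $200 = $20. Member owes $20 (running OOP $500.30).

$20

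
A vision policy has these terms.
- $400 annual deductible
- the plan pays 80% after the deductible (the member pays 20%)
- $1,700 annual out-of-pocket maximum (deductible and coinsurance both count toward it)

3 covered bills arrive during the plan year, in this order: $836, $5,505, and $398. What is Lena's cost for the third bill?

Claim 1 ($836): deductible takes $400, $436 remains; 20% of $436 = $87.20. Member owes $487.20 (running OOP $487.20).
Claim 2 ($5,505): 20% coinsurance on $5,505 = $1,101. Member owes $1,101 (running OOP $1,588.20).
Claim 3 ($398): 20% coinsurance on $398 = $79.60. Cost to member: $79.60. OOP to date $1,667.80.

$79.60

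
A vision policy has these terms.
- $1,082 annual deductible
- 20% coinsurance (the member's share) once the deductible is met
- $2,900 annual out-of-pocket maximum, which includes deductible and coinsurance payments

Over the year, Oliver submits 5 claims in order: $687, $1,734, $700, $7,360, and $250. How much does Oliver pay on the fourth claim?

$1,410.20

#1 ($687): fully absorbed by the deductible. Cost to member: $687. OOP to date $687.
#2 ($1,734): $395 finishes the deductible; $1,339 goes to coinsurance; 20% of $1,339 = $267.80. Cost to member: $662.80. OOP to date $1,349.80.
#3 ($700): deductible already satisfied, so member's share is 20% × $700 = $140. Member owes $140 (running OOP $1,489.80).
#4 ($7,360): deductible met; 20% of $7,360 = $1,472. OOP would hit $2,961.80 > $2,900, so the cap limits the member to $2,900 − $1,489.80 = $1,410.20.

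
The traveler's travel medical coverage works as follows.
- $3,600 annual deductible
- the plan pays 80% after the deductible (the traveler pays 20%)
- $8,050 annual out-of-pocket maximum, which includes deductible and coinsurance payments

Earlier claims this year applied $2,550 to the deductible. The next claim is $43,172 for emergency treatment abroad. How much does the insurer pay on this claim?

$2,550 of the $3,600 deductible is already met, leaving $1,050.
The remaining $42,122 (= $43,172 − $1,050) moves to coinsurance.
20% of $42,122 = $8,424.40 falls to the traveler.
Traveler responsibility before any cap: $1,050 + $8,424.40 = $9,474.40.
Adding $9,474.40 to the $2,550 already spent would give $12,024.40, which exceeds the $8,050 cap; the traveler pays just $8,050 − $2,550 = $5,500.
The plan picks up $43,172 − $5,500 = $37,672.

$37,672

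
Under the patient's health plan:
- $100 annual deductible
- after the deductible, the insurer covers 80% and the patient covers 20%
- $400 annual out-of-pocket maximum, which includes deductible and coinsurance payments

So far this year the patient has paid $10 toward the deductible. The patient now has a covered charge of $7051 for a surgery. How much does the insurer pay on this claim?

$6661

$10 of the $100 deductible is already met, leaving $90.
The remaining $6961 (= $7051 − $90) moves to coinsurance.
20% of $6961 = $1392.20 falls to the patient.
That puts the patient's cost at $90 + $1392.20 = $1482.20 before any cap.
Adding $1482.20 to the $10 already spent would give $1492.20, which exceeds the $400 cap; the patient pays just $400 − $10 = $390.
Insurer pays the balance: $7051 − $390 = $6661.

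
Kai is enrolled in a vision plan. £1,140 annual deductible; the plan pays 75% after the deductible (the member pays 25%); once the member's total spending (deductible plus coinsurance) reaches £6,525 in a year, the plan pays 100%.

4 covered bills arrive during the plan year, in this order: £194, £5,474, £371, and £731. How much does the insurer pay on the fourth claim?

£548.25

Claim 1 (£194): all of it applies to the deductible. Member owes £194 (running OOP £194). Insurer: £194 − £194 = £0.
Claim 2 (£5,474): deductible takes £946, £4,528 remains; 25% of £4,528 = £1,132. Member owes £2,078 (running OOP £2,272). Plan pays £5,474 − £2,078 = £3,396.
Claim 3 (£371): deductible met; 25% of £371 = £92.75. Cost to member: £92.75. OOP to date £2,364.75. Insurer: £371 − £92.75 = £278.25.
Claim 4 (£731): deductible already satisfied, so member's share is 25% × £731 = £182.75. Member pays £182.75; OOP now £2,547.50. Plan pays £731 − £182.75 = £548.25.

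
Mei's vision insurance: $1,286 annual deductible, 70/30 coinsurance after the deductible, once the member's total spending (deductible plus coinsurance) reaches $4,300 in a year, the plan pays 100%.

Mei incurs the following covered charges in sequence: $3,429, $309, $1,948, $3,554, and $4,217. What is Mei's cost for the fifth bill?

$627.80

Claim 1 ($3,429): $1,286 finishes the deductible; $2,143 goes to coinsurance; 30% of $2,143 = $642.90. Cost to member: $1,928.90. OOP to date $1,928.90.
Claim 2 ($309): deductible met; 30% of $309 = $92.70. Cost to member: $92.70. OOP to date $2,021.60.
Claim 3 ($1,948): deductible already satisfied, so member's share is 30% × $1,948 = $584.40. Cost to member: $584.40. OOP to date $2,606.
Claim 4 ($3,554): 30% coinsurance on $3,554 = $1,066.20. Member owes $1,066.20 (running OOP $3,672.20).
Claim 5 ($4,217): deductible met; 30% of $4,217 = $1,265.10. OOP would hit $4,937.30 > $4,300, so the cap limits the member to $4,300 − $3,672.20 = $627.80.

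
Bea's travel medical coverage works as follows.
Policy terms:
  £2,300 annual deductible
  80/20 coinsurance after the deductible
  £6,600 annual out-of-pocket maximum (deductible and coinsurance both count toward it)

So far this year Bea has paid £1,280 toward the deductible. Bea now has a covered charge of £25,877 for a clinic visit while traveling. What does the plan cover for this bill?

£20,557

£1,280 of the £2,300 deductible is already met, leaving £1,020.
That leaves £25,877 − £1,020 = £24,857 for coinsurance.
Coinsurance: £24,857 × 20% = £4,971.40.
So the traveler owes £1,020 + £4,971.40 = £5,991.40 before any cap.
Adding £5,991.40 to the £1,280 already spent would give £7,271.40, which exceeds the £6,600 cap; the traveler pays just £6,600 − £1,280 = £5,320.
The plan picks up £25,877 − £5,320 = £20,557.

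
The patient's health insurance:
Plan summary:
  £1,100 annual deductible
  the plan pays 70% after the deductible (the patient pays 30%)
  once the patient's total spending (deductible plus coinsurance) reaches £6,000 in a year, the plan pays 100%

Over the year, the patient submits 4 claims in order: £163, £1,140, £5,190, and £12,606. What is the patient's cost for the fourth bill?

#1 (£163): fully absorbed by the deductible. Cost to patient: £163. OOP to date £163.
#2 (£1,140): £937 finishes the deductible; £203 goes to coinsurance; coinsurance £203 × 30% = £60.90. Patient owes £997.90 (running OOP £1,160.90).
#3 (£5,190): deductible met; 30% of £5,190 = £1,557. Patient owes £1,557 (running OOP £2,717.90).
#4 (£12,606): deductible already satisfied, so patient's share is 30% × £12,606 = £3,781.80. Adding that to £2,717.90 gives £6,499.70, past the £6,000 cap; patient pays only £6,000 − £2,717.90 = £3,282.10.

£3,282.10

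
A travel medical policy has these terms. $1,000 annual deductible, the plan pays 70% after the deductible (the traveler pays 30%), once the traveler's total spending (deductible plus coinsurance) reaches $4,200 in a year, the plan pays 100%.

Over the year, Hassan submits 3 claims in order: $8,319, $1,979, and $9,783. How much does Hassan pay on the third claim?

$410.60

#1 ($8,319): $1,000 to deductible, leaving $7,319; traveler's 30% is $2,195.70. Traveler pays $3,195.70; OOP now $3,195.70.
#2 ($1,979): 30% coinsurance on $1,979 = $593.70. Traveler owes $593.70 (running OOP $3,789.40).
#3 ($9,783): 30% coinsurance on $9,783 = $2,934.90. Adding that to $3,789.40 gives $6,724.30, past the $4,200 cap; traveler pays only $4,200 − $3,789.40 = $410.60.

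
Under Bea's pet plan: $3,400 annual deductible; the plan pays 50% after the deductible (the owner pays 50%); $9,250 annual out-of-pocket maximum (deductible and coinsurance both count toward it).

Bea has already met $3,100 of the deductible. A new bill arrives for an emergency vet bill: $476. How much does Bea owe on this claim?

$388

$3,100 of the $3,400 deductible is already met, leaving $300.
That leaves $476 − $300 = $176 for coinsurance.
50% of $176 = $88 falls to the owner.
Owner responsibility before any cap: $300 + $88 = $388.
Total out-of-pocket so far would be $3,100 + $388 = $3,488, below the $9,250 cap — no reduction.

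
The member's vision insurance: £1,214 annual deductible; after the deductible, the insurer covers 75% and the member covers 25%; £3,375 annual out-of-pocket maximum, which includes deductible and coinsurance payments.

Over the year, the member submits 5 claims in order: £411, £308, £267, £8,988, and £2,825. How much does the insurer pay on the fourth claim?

£6,599

Bill 1, £411: entire amount goes to the deductible. Member pays £411; OOP now £411. Plan pays £411 − £411 = £0.
Bill 2, £308: all of it applies to the deductible. Member owes £308 (running OOP £719). Plan pays £308 − £308 = £0.
Bill 3, £267: fully absorbed by the deductible. Member pays £267; OOP now £986. Plan pays £267 − £267 = £0.
Bill 4, £8,988: £228 to deductible, leaving £8,760; 25% of £8,760 = £2,190. Claim cost before the cap: £228 + £2,190 = £2,418. OOP would hit £3,404 > £3,375, so the cap limits the member to £3,375 − £986 = £2,389. Insurer: £8,988 − £2,389 = £6,599.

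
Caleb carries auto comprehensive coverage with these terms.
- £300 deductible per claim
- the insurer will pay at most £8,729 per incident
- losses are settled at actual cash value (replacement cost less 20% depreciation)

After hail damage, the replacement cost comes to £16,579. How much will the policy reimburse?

£8,729

Actual cash value after 20% depreciation: £16,579 × 80% = £13,263.20.
Less the £300 deductible: £13,263.20 − £300 = £12,963.20.
£12,963.20 exceeds the £8,729 limit, so the insurer pays the limit: £8,729.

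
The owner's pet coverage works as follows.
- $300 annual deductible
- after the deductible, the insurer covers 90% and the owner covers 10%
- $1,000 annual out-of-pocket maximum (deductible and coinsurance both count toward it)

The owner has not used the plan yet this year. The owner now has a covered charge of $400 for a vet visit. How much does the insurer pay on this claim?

Nothing has been paid toward the $300 deductible, so the first $300 of this charge is applied there.
The remaining $100 (= $400 − $300) moves to coinsurance.
10% of $100 = $10 falls to the owner.
So the owner owes $300 + $10 = $310 before any cap.
Total out-of-pocket so far would be $0 + $310 = $310, below the $1,000 cap — no reduction.
Insurer pays the balance: $400 − $310 = $90.

$90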